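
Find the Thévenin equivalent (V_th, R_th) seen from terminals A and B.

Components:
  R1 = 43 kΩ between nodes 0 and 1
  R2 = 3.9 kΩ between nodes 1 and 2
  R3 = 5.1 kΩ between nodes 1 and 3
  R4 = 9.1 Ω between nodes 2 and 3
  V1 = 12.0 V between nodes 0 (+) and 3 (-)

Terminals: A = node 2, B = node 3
Step 1 — V_th is the open-circuit voltage V_A - V_B (nothing connected across the terminals).
Nodal analysis, taking node 3 as the 0 V reference.
Source V1 fixes V_0 = 12 V.
KCL at each unknown node (sum of currents leaving = 0; resistances in Ω):
  Node 1: (V_1 - 12)/43000 + (V_1 - V_2)/3900 + (V_1 - 0)/5100 = 0
  Node 2: (V_2 - V_1)/3900 + (V_2 - 0)/9.1 = 0
Collecting terms (coefficients in siemens):
  0.0004757·V_1 - 0.0002564·V_2 = 0.0002791
  0.1101·V_2 - 0.0002564·V_1 = 0
Determinant D = (0.0004757)(0.1101) - (-0.0002564)(-0.0002564) = 0.00005234
V_1 = [(0.0002791)(0.1101) - (-0.0002564)(0)]/D = 0.5873 V
V_2 = [(0.0004757)(0) - (0.0002791)(-0.0002564)]/D = 0.001367 V
V_th = V_2 - V_3 = 0.001367 - 0 = 0.001367 V
Step 2 — R_th: zero the source — replace V1 by a short circuit (node 3 merges into node 0) — and find the resistance seen between A (node 2) and B (node 0).
Reduce the network between node 2 (A) and node 0 (B) by series/parallel combination:
  Rp1 = R1 ‖ R3 (parallel, both between nodes 0 and 1) = 1/(1/43000 + 1/5100) = 4559 Ω
  Rs1 = R2 + Rp1 (series, joined only at node 1) = 3900 + 4559 = 8459 Ω
  Rp2 = R4 ‖ Rs1 (parallel, both between nodes 0 and 2) = 1/(1/9.1 + 1/8459) = 9.09 Ω
R_th = 9.09 Ω

Final answer: V_th = 0.001367 V, R_th = 9.09 Ω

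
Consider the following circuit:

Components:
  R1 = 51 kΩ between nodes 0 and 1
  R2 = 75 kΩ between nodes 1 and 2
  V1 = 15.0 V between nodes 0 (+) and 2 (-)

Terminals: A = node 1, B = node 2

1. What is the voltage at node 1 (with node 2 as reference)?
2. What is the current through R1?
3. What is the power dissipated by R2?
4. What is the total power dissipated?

Nodal analysis, taking node 2 as the 0 V reference.
Source V1 fixes V_0 = 15 V.
KCL at each unknown node (sum of currents leaving = 0; resistances in Ω):
  Node 1: (V_1 - 15)/51000 + (V_1 - 0)/75000 = 0
Collecting terms: 0.00003294 × V_1 = 0.0002941  =>  V_1 = 8.929 V
Part 1:
  Read off the nodal solution: V_1 = 8.929 V
Part 2:
  I_R1 = (V_0 - V_1)/R1 = (15 - 8.929)/51000 = 0.000119 A
  Magnitude: I_R1 = 0.000119 A
Part 3:
  I_R2 = (V_1 - V_2)/R2 = (8.929 - 0)/75000 = 0.000119 A
  P_R2 = I_R2² × R2 = (0.000119)² × 75000 = 0.001063 W
Part 4:
  Power in each resistor, P = (ΔV)²/R:
    P_R1 = (15 - 8.929)²/51000 = 0.0007228 W
    P_R2 = (8.929 - 0)²/75000 = 0.001063 W
  P_total = P_R1 + P_R2 = 0.001786 W

Final answers:
1. V_1 = 8.929 V
2. I_R1 = 0.000119 A
3. P_R2 = 0.001063 W
4. P_total = 0.001786 W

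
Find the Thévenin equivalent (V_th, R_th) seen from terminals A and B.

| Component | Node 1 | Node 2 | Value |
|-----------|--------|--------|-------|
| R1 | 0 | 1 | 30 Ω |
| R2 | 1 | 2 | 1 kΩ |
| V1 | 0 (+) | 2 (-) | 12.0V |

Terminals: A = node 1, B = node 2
Step 1 — V_th is the open-circuit voltage V_A - V_B (nothing connected across the terminals).
Nodal analysis, taking node 2 as the 0 V reference.
Source V1 fixes V_0 = 12 V.
KCL at each unknown node (sum of currents leaving = 0; resistances in Ω):
  Node 1: (V_1 - 12)/30 + (V_1 - 0)/1000 = 0
Collecting terms: 0.03433 × V_1 = 0.4  =>  V_1 = 11.65 V
V_th = V_1 - V_2 = 11.65 - 0 = 11.65 V
Step 2 — R_th: zero the source — replace V1 by a short circuit (node 2 merges into node 0) — and find the resistance seen between A (node 1) and B (node 0).
Reduce the network between node 1 (A) and node 0 (B) by series/parallel combination:
  Rp1 = R1 ‖ R2 (parallel, both between nodes 0 and 1) = 1/(1/30 + 1/1000) = 29.13 Ω
R_th = 29.13 Ω

Final answer: V_th = 11.65 V, R_th = 29.13 Ω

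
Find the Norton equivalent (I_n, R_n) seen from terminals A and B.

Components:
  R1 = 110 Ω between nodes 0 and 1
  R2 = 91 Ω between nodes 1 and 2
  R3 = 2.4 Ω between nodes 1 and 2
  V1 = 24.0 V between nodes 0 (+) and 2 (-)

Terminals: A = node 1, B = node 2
Find the Thévenin equivalent first; then I_n = V_th/R_th and R_n = R_th.
Step 1 — V_th is the open-circuit voltage V_A - V_B (nothing connected across the terminals).
Nodal analysis, taking node 2 as the 0 V reference.
Source V1 fixes V_0 = 24 V.
KCL at each unknown node (sum of currents leaving = 0; resistances in Ω):
  Node 1: (V_1 - 24)/110 + (V_1 - 0)/91 + (V_1 - 0)/2.4 = 0
Collecting terms: 0.4367 × V_1 = 0.2182  =>  V_1 = 0.4996 V
V_th = V_1 - V_2 = 0.4996 - 0 = 0.4996 V
Step 2 — R_th: zero the source — replace V1 by a short circuit (node 2 merges into node 0) — and find the resistance seen between A (node 1) and B (node 0).
Reduce the network between node 1 (A) and node 0 (B) by series/parallel combination:
  Rp1 = R1 ‖ R2 ‖ R3 (parallel, all between nodes 0 and 1) = 1/(1/110 + 1/91 + 1/2.4) = 2.29 Ω
R_th = 2.29 Ω
I_n = V_th/R_th = 0.4996/2.29 = 0.2182 A, and R_n = R_th = 2.29 Ω

Final answer: I_n = 0.2182 A, R_n = 2.29 Ω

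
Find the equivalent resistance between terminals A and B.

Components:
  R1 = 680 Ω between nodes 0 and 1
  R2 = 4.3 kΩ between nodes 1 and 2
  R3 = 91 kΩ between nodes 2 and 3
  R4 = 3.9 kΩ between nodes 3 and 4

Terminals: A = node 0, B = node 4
Reduce the network between node 0 (A) and node 4 (B) by series/parallel combination:
  Rs1 = R1 + R2 (series, joined only at node 1) = 680 + 4300 = 4980 Ω
  Rs2 = R3 + Rs1 (series, joined only at node 2) = 91000 + 4980 = 95980 Ω
  Rs3 = R4 + Rs2 (series, joined only at node 3) = 3900 + 95980 = 99880 Ω
R_eq = 99.88 kΩ

Final answer: 99.88 kΩ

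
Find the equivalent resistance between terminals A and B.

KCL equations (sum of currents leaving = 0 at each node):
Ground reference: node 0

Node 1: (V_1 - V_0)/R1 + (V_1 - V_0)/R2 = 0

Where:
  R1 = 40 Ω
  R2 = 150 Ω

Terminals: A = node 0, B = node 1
Reduce the network between node 0 (A) and node 1 (B) by series/parallel combination:
  Rp1 = R1 ‖ R2 (parallel, both between nodes 0 and 1) = 1/(1/40 + 1/150) = 31.58 Ω
R_eq = 31.58 Ω

Final answer: 31.58 Ω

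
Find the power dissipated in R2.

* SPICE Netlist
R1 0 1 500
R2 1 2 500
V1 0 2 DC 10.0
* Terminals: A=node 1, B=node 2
Nodal analysis, taking node 2 as the 0 V reference.
Source V1 fixes V_0 = 10 V.
KCL at each unknown node (sum of currents leaving = 0; resistances in Ω):
  Node 1: (V_1 - 10)/500 + (V_1 - 0)/500 = 0
Collecting terms: 0.004 × V_1 = 0.02  =>  V_1 = 5 V
I_R2 = (V_1 - V_2)/R2 = (5 - 0)/500 = 0.01 A
P_R2 = I_R2² × R2 = (0.01)² × 500 = 0.05 W

Final answer: 0.05 W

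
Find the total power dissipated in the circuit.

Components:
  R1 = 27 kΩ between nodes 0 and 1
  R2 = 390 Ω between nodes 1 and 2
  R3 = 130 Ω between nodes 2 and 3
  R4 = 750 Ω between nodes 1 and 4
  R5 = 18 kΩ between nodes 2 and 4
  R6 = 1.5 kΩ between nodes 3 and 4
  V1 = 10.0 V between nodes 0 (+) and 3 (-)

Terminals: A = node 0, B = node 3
Nodal analysis, taking node 3 as the 0 V reference.
Source V1 fixes V_0 = 10 V.
KCL at each unknown node (sum of currents leaving = 0; resistances in Ω):
  Node 1: (V_1 - 10)/27000 + (V_1 - V_2)/390 + (V_1 - V_4)/750 = 0
  Node 2: (V_2 - V_1)/390 + (V_2 - 0)/130 + (V_2 - V_4)/18000 = 0
  Node 4: (V_4 - V_1)/750 + (V_4 - V_2)/18000 + (V_4 - 0)/1500 = 0
Collecting terms (coefficients in siemens):
  0.003934·V_1 - 0.002564·V_2 - 0.001333·V_4 = 0.0003704
  0.01031·V_2 - 0.002564·V_1 - 0.00005556·V_4 = 0
  0.002056·V_4 - 0.001333·V_1 - 0.00005556·V_2 = 0
Solving these 3 simultaneous equations (Gaussian elimination) gives:
  V_1 = 0.1534 V, V_2 = 0.03869 V, V_4 = 0.1006 V
Power in each resistor, P = (ΔV)²/R:
  P_R1 = (10 - 0.1534)²/27000 = 0.003591 W
  P_R2 = (0.1534 - 0.03869)²/390 = 0.00003376 W
  P_R3 = (0.03869 - 0)²/130 = 0.00001152 W
  P_R4 = (0.1534 - 0.1006)²/750 = 0.000003726 W
  P_R5 = (0.03869 - 0.1006)²/18000 = 0.0000002127 W
  P_R6 = (0 - 0.1006)²/1500 = 0.000006743 W
P_total = P_R1 + P_R2 + P_R3 + P_R4 + P_R5 + P_R6 = 0.003647 W

Final answer: 0.003647 W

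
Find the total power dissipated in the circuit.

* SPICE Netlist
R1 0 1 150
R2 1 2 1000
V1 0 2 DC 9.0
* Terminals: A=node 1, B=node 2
Nodal analysis, taking node 2 as the 0 V reference.
Source V1 fixes V_0 = 9 V.
KCL at each unknown node (sum of currents leaving = 0; resistances in Ω):
  Node 1: (V_1 - 9)/150 + (V_1 - 0)/1000 = 0
Collecting terms: 0.007667 × V_1 = 0.06  =>  V_1 = 7.826 V
Power in each resistor, P = (ΔV)²/R:
  P_R1 = (9 - 7.826)²/150 = 0.009187 W
  P_R2 = (7.826 - 0)²/1000 = 0.06125 W
P_total = P_R1 + P_R2 = 0.07043 W

Final answer: 0.07043 W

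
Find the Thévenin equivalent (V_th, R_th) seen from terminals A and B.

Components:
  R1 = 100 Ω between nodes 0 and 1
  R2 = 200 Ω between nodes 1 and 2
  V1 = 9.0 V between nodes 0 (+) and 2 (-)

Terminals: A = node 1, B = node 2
Step 1 — V_th is the open-circuit voltage V_A - V_B (nothing connected across the terminals).
Nodal analysis, taking node 2 as the 0 V reference.
Source V1 fixes V_0 = 9 V.
KCL at each unknown node (sum of currents leaving = 0; resistances in Ω):
  Node 1: (V_1 - 9)/100 + (V_1 - 0)/200 = 0
Collecting terms: 0.015 × V_1 = 0.09  =>  V_1 = 6 V
V_th = V_1 - V_2 = 6 - 0 = 6 V
Step 2 — R_th: zero the source — replace V1 by a short circuit (node 2 merges into node 0) — and find the resistance seen between A (node 1) and B (node 0).
Reduce the network between node 1 (A) and node 0 (B) by series/parallel combination:
  Rp1 = R1 ‖ R2 (parallel, both between nodes 0 and 1) = 1/(1/100 + 1/200) = 66.67 Ω
R_th = 66.67 Ω

Final answer: V_th = 6 V, R_th = 66.67 Ω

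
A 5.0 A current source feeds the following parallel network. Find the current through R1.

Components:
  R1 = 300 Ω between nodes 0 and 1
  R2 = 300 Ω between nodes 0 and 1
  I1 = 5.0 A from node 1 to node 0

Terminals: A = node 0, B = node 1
All resistors sit directly between nodes 0 and 1, so they are in parallel and share one voltage V; the full source current 5 A splits among them.
1/R_par = 1/300 + 1/300 = 0.006667 S  =>  R_par = 150 Ω
V = I × R_par = 5 × 150 = 750 V
I_R1 = V/R1 = 750/300 = 2.5 A

Final answer: 2.5 A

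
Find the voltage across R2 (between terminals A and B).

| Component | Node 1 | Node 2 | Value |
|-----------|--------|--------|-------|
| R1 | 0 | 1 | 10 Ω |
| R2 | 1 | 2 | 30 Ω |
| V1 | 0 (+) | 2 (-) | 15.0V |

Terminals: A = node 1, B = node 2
R1 and R2 are in series across V1 (node 0 → node 1 → node 2), and the output A–B is taken across R2, so this is a voltage divider.
Series current: I = V1/(R1 + R2) = 15/(10 + 30) = 15/40 = 0.375 A
V_R2 = I × R2 = V1 × R2/(R1 + R2) = 15 × 30/40 = 11.25 V

Final answer: 11.25 V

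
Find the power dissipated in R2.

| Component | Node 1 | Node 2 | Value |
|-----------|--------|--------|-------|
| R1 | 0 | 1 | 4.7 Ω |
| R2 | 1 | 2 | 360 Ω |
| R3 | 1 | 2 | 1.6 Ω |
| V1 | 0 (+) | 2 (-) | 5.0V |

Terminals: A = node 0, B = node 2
Nodal analysis, taking node 2 as the 0 V reference.
Source V1 fixes V_0 = 5 V.
KCL at each unknown node (sum of currents leaving = 0; resistances in Ω):
  Node 1: (V_1 - 5)/4.7 + (V_1 - 0)/360 + (V_1 - 0)/1.6 = 0
Collecting terms: 0.8405 × V_1 = 1.064  =>  V_1 = 1.266 V
I_R2 = (V_1 - V_2)/R2 = (1.266 - 0)/360 = 0.003516 A
P_R2 = I_R2² × R2 = (0.003516)² × 360 = 0.00445 W

Final answer: 0.00445 W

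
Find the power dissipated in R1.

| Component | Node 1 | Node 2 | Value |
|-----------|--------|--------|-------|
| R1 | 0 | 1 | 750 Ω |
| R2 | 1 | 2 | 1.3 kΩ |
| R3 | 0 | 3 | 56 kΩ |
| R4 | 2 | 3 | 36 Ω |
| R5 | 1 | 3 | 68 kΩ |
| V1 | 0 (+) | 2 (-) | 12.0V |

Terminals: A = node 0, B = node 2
Nodal analysis, taking node 2 as the 0 V reference.
Source V1 fixes V_0 = 12 V.
KCL at each unknown node (sum of currents leaving = 0; resistances in Ω):
  Node 1: (V_1 - 12)/750 + (V_1 - 0)/1300 + (V_1 - V_3)/68000 = 0
  Node 3: (V_3 - 12)/56000 + (V_3 - 0)/36 + (V_3 - V_1)/68000 = 0
Collecting terms (coefficients in siemens):
  0.002117·V_1 - 0.00001471·V_3 = 0.016
  0.02781·V_3 - 0.00001471·V_1 = 0.0002143
Determinant D = (0.002117)(0.02781) - (-0.00001471)(-0.00001471) = 0.00005888
V_1 = [(0.016)(0.02781) - (-0.00001471)(0.0002143)]/D = 7.557 V
V_3 = [(0.002117)(0.0002143) - (0.016)(-0.00001471)]/D = 0.0117 V
I_R1 = (V_0 - V_1)/R1 = (12 - 7.557)/750 = 0.005924 A
P_R1 = I_R1² × R1 = (0.005924)² × 750 = 0.02632 W

Final answer: 0.02632 W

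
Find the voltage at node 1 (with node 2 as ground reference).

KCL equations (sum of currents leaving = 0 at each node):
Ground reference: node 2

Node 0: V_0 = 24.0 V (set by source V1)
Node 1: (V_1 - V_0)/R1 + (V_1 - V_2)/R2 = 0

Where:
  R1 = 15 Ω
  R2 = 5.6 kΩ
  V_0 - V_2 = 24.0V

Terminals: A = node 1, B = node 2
Nodal analysis, taking node 2 as the 0 V reference.
Source V1 fixes V_0 = 24 V.
KCL at each unknown node (sum of currents leaving = 0; resistances in Ω):
  Node 1: (V_1 - 24)/15 + (V_1 - 0)/5600 = 0
Collecting terms: 0.06685 × V_1 = 1.6  =>  V_1 = 23.94 V
The requested potential is V_1 = 23.94 V.

Final answer: V_1 = 23.94 V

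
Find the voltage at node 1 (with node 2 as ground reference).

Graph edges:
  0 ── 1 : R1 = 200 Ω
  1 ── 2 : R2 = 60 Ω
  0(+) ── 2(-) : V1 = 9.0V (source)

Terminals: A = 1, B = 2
Nodal analysis, taking node 2 as the 0 V reference.
Source V1 fixes V_0 = 9 V.
KCL at each unknown node (sum of currents leaving = 0; resistances in Ω):
  Node 1: (V_1 - 9)/200 + (V_1 - 0)/60 = 0
Collecting terms: 0.02167 × V_1 = 0.045  =>  V_1 = 2.077 V
The requested potential is V_1 = 2.077 V.

Final answer: V_1 = 2.077 V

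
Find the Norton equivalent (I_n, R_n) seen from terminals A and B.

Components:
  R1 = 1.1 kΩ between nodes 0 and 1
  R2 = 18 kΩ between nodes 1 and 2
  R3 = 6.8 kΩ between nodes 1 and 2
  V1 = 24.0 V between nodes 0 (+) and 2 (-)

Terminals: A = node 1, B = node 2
Find the Thévenin equivalent first; then I_n = V_th/R_th and R_n = R_th.
Step 1 — V_th is the open-circuit voltage V_A - V_B (nothing connected across the terminals).
Nodal analysis, taking node 2 as the 0 V reference.
Source V1 fixes V_0 = 24 V.
KCL at each unknown node (sum of currents leaving = 0; resistances in Ω):
  Node 1: (V_1 - 24)/1100 + (V_1 - 0)/18000 + (V_1 - 0)/6800 = 0
Collecting terms: 0.001112 × V_1 = 0.02182  =>  V_1 = 19.63 V
V_th = V_1 - V_2 = 19.63 - 0 = 19.63 V
Step 2 — R_th: zero the source — replace V1 by a short circuit (node 2 merges into node 0) — and find the resistance seen between A (node 1) and B (node 0).
Reduce the network between node 1 (A) and node 0 (B) by series/parallel combination:
  Rp1 = R1 ‖ R2 ‖ R3 (parallel, all between nodes 0 and 1) = 1/(1/1100 + 1/18000 + 1/6800) = 899.5 Ω
R_th = 899.5 Ω
I_n = V_th/R_th = 19.63/899.5 = 0.02182 A, and R_n = R_th = 899.5 Ω

Final answer: I_n = 0.02182 A, R_n = 899.5 Ω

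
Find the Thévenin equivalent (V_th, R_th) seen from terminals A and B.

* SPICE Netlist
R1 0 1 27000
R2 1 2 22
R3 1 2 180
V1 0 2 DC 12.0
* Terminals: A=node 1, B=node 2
Step 1 — V_th is the open-circuit voltage V_A - V_B (nothing connected across the terminals).
Nodal analysis, taking node 2 as the 0 V reference.
Source V1 fixes V_0 = 12 V.
KCL at each unknown node (sum of currents leaving = 0; resistances in Ω):
  Node 1: (V_1 - 12)/27000 + (V_1 - 0)/22 + (V_1 - 0)/180 = 0
Collecting terms: 0.05105 × V_1 = 0.0004444  =>  V_1 = 0.008707 V
V_th = V_1 - V_2 = 0.008707 - 0 = 0.008707 V
Step 2 — R_th: zero the source — replace V1 by a short circuit (node 2 merges into node 0) — and find the resistance seen between A (node 1) and B (node 0).
Reduce the network between node 1 (A) and node 0 (B) by series/parallel combination:
  Rp1 = R1 ‖ R2 ‖ R3 (parallel, all between nodes 0 and 1) = 1/(1/27000 + 1/22 + 1/180) = 19.59 Ω
R_th = 19.59 Ω

Final answer: V_th = 0.008707 V, R_th = 19.59 Ω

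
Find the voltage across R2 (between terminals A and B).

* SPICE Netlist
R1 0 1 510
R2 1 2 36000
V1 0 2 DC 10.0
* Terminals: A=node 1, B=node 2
R1 and R2 are in series across V1 (node 0 → node 1 → node 2), and the output A–B is taken across R2, so this is a voltage divider.
Series current: I = V1/(R1 + R2) = 10/(510 + 36000) = 10/36510 = 0.0002739 A
V_R2 = I × R2 = V1 × R2/(R1 + R2) = 10 × 36000/36510 = 9.86 V

Final answer: 9.86 V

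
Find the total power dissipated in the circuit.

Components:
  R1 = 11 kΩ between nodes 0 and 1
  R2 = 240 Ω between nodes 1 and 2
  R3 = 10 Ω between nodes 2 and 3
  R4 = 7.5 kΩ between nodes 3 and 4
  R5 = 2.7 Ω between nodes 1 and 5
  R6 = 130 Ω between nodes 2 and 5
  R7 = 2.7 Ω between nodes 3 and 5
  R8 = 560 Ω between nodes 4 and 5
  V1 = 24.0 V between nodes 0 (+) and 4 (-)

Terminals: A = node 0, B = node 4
Nodal analysis, taking node 4 as the 0 V reference.
Source V1 fixes V_0 = 24 V.
KCL at each unknown node (sum of currents leaving = 0; resistances in Ω):
  Node 1: (V_1 - 24)/11000 + (V_1 - V_2)/240 + (V_1 - V_5)/2.7 = 0
  Node 2: (V_2 - V_1)/240 + (V_2 - V_3)/10 + (V_2 - V_5)/130 = 0
  Node 3: (V_3 - V_2)/10 + (V_3 - 0)/7500 + (V_3 - V_5)/2.7 = 0
  Node 5: (V_5 - V_1)/2.7 + (V_5 - V_2)/130 + (V_5 - V_3)/2.7 + (V_5 - 0)/560 = 0
Collecting terms (coefficients in siemens):
  0.3746·V_1 - 0.004167·V_2 - 0.3704·V_5 = 0.002182
  0.1119·V_2 - 0.004167·V_1 - 0.1·V_3 - 0.007692·V_5 = 0
  0.4705·V_3 - 0.1·V_2 - 0.3704·V_5 = 0
  0.7502·V_5 - 0.3704·V_1 - 0.007692·V_2 - 0.3704·V_3 = 0
Solving these 4 simultaneous equations (Gaussian elimination) gives:
  V_1 = 1.091 V, V_2 = 1.085 V, V_3 = 1.085 V, V_5 = 1.085 V
Power in each resistor, P = (ΔV)²/R:
  P_R1 = (24 - 1.091)²/11000 = 0.04771 W
  P_R2 = (1.091 - 1.085)²/240 = 0.0000001327 W
  P_R3 = (1.085 - 1.085)²/10 = 0.000000005836 W
  P_R4 = (1.085 - 0)²/7500 = 0.0001569 W
  P_R5 = (1.091 - 1.085)²/2.7 = 0.00001145 W
  P_R6 = (1.085 - 1.085)²/130 = 0.00000000005398 W
  P_R7 = (1.085 - 1.085)²/2.7 = 0.00000003921 W
  P_R8 = (0 - 1.085)²/560 = 0.002103 W
P_total = P_R1 + P_R2 + P_R3 + P_R4 + P_R5 + P_R6 + P_R7 + P_R8 = 0.04998 W

Final answer: 0.04998 W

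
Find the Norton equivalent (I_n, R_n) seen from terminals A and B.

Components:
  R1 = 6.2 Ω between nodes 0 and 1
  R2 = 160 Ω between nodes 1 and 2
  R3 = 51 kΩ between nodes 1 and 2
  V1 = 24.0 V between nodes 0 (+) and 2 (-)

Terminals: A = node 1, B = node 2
Find the Thévenin equivalent first; then I_n = V_th/R_th and R_n = R_th.
Step 1 — V_th is the open-circuit voltage V_A - V_B (nothing connected across the terminals).
Nodal analysis, taking node 2 as the 0 V reference.
Source V1 fixes V_0 = 24 V.
KCL at each unknown node (sum of currents leaving = 0; resistances in Ω):
  Node 1: (V_1 - 24)/6.2 + (V_1 - 0)/160 + (V_1 - 0)/51000 = 0
Collecting terms: 0.1676 × V_1 = 3.871  =>  V_1 = 23.1 V
V_th = V_1 - V_2 = 23.1 - 0 = 23.1 V
Step 2 — R_th: zero the source — replace V1 by a short circuit (node 2 merges into node 0) — and find the resistance seen between A (node 1) and B (node 0).
Reduce the network between node 1 (A) and node 0 (B) by series/parallel combination:
  Rp1 = R1 ‖ R2 ‖ R3 (parallel, all between nodes 0 and 1) = 1/(1/6.2 + 1/160 + 1/51000) = 5.968 Ω
R_th = 5.968 Ω
I_n = V_th/R_th = 23.1/5.968 = 3.871 A, and R_n = R_th = 5.968 Ω

Final answer: I_n = 3.871 A, R_n = 5.968 Ω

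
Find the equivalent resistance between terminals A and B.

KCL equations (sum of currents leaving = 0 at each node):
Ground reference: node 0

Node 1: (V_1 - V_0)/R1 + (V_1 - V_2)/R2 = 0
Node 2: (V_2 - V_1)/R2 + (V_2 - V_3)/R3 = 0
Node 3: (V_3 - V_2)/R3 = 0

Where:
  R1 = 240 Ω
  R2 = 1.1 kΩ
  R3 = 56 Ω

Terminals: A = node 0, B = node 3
Reduce the network between node 0 (A) and node 3 (B) by series/parallel combination:
  Rs1 = R1 + R2 (series, joined only at node 1) = 240 + 1100 = 1340 Ω
  Rs2 = R3 + Rs1 (series, joined only at node 2) = 56 + 1340 = 1396 Ω
R_eq = 1.396 kΩ

Final answer: 1.396 kΩ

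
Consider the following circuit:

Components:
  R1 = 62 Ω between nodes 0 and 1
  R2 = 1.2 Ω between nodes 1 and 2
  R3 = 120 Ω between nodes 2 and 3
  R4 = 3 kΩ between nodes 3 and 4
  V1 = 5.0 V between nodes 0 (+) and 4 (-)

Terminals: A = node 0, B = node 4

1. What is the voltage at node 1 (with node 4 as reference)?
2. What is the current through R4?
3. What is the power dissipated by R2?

Nodal analysis, taking node 4 as the 0 V reference.
Source V1 fixes V_0 = 5 V.
KCL at each unknown node (sum of currents leaving = 0; resistances in Ω):
  Node 1: (V_1 - 5)/62 + (V_1 - V_2)/1.2 = 0
  Node 2: (V_2 - V_1)/1.2 + (V_2 - V_3)/120 = 0
  Node 3: (V_3 - V_2)/120 + (V_3 - 0)/3000 = 0
Collecting terms (coefficients in siemens):
  0.8495·V_1 - 0.8333·V_2 = 0.08065
  0.8417·V_2 - 0.8333·V_1 - 0.008333·V_3 = 0
  0.008667·V_3 - 0.008333·V_2 = 0
Solving these 3 simultaneous equations (Gaussian elimination) gives:
  V_1 = 4.903 V, V_2 = 4.901 V, V_3 = 4.712 V
Part 1:
  Read off the nodal solution: V_1 = 4.903 V
Part 2:
  I_R4 = (V_3 - V_4)/R4 = (4.712 - 0)/3000 = 0.001571 A
  Magnitude: I_R4 = 0.001571 A
Part 3:
  I_R2 = (V_1 - V_2)/R2 = (4.903 - 4.901)/1.2 = 0.001571 A
  P_R2 = I_R2² × R2 = (0.001571)² × 1.2 = 0.000002961 W

Final answers:
1. V_1 = 4.903 V
2. I_R4 = 0.001571 A
3. P_R2 = 2.961e-06 W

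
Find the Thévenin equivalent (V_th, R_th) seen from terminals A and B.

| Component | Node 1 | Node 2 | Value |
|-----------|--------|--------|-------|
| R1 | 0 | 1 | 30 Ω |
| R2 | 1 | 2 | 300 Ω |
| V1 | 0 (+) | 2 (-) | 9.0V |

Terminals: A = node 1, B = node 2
Step 1 — V_th is the open-circuit voltage V_A - V_B (nothing connected across the terminals).
Nodal analysis, taking node 2 as the 0 V reference.
Source V1 fixes V_0 = 9 V.
KCL at each unknown node (sum of currents leaving = 0; resistances in Ω):
  Node 1: (V_1 - 9)/30 + (V_1 - 0)/300 = 0
Collecting terms: 0.03667 × V_1 = 0.3  =>  V_1 = 8.182 V
V_th = V_1 - V_2 = 8.182 - 0 = 8.182 V
Step 2 — R_th: zero the source — replace V1 by a short circuit (node 2 merges into node 0) — and find the resistance seen between A (node 1) and B (node 0).
Reduce the network between node 1 (A) and node 0 (B) by series/parallel combination:
  Rp1 = R1 ‖ R2 (parallel, both between nodes 0 and 1) = 1/(1/30 + 1/300) = 27.27 Ω
R_th = 27.27 Ω

Final answer: V_th = 8.182 V, R_th = 27.27 Ω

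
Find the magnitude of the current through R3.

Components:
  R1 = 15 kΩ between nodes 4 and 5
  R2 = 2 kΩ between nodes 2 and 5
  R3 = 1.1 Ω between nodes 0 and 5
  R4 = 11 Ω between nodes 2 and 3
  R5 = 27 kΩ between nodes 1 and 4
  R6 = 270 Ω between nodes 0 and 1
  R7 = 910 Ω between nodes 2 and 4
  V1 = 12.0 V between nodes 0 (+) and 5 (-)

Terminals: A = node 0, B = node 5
Nodal analysis, taking node 5 as the 0 V reference.
Source V1 fixes V_0 = 12 V.
KCL at each unknown node (sum of currents leaving = 0; resistances in Ω):
  Node 1: (V_1 - V_4)/27000 + (V_1 - 12)/270 = 0
  Node 2: (V_2 - 0)/2000 + (V_2 - V_3)/11 + (V_2 - V_4)/910 = 0
  Node 3: (V_3 - V_2)/11 = 0
  Node 4: (V_4 - 0)/15000 + (V_4 - V_1)/27000 + (V_4 - V_2)/910 = 0
Collecting terms (coefficients in siemens):
  0.003741·V_1 - 0.00003704·V_4 = 0.04444
  0.09251·V_2 - 0.09091·V_3 - 0.001099·V_4 = 0
  0.09091·V_3 - 0.09091·V_2 = 0
  0.001203·V_4 - 0.00003704·V_1 - 0.001099·V_2 = 0
Solving these 4 simultaneous equations (Gaussian elimination) gives:
  V_1 = 11.89 V, V_2 = 0.6766 V, V_3 = 0.6766 V, V_4 = 0.9845 V
I_R3 = (V_0 - V_5)/R3 = (12 - 0)/1.1 = 10.91 A
|I_R3| = 10.91 A

Final answer: |I_R3| = 10.91 A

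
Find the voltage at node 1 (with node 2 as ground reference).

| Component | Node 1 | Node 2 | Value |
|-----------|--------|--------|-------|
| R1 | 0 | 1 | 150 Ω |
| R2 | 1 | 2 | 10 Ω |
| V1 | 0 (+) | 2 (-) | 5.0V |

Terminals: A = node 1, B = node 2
Nodal analysis, taking node 2 as the 0 V reference.
Source V1 fixes V_0 = 5 V.
KCL at each unknown node (sum of currents leaving = 0; resistances in Ω):
  Node 1: (V_1 - 5)/150 + (V_1 - 0)/10 = 0
Collecting terms: 0.1067 × V_1 = 0.03333  =>  V_1 = 0.3125 V
The requested potential is V_1 = 0.3125 V.

Final answer: V_1 = 0.3125 V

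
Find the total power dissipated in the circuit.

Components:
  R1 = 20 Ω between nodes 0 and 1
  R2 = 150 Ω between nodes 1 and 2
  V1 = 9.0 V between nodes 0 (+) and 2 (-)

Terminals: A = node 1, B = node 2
Nodal analysis, taking node 2 as the 0 V reference.
Source V1 fixes V_0 = 9 V.
KCL at each unknown node (sum of currents leaving = 0; resistances in Ω):
  Node 1: (V_1 - 9)/20 + (V_1 - 0)/150 = 0
Collecting terms: 0.05667 × V_1 = 0.45  =>  V_1 = 7.941 V
Power in each resistor, P = (ΔV)²/R:
  P_R1 = (9 - 7.941)²/20 = 0.05606 W
  P_R2 = (7.941 - 0)²/150 = 0.4204 W
P_total = P_R1 + P_R2 = 0.4765 W

Final answer: 0.4765 W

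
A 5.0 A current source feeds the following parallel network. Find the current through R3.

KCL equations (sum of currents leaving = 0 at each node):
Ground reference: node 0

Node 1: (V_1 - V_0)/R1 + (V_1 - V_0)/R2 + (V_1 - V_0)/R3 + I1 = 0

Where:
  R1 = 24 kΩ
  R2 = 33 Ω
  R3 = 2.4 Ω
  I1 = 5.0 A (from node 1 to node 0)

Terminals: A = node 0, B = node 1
All resistors sit directly between nodes 0 and 1, so they are in parallel and share one voltage V; the full source current 5 A splits among them.
1/R_par = 1/24000 + 1/33 + 1/2.4 = 0.447 S  =>  R_par = 2.237 Ω
V = I × R_par = 5 × 2.237 = 11.19 V
I_R3 = V/R3 = 11.19/2.4 = 4.661 A

Final answer: 4.661 A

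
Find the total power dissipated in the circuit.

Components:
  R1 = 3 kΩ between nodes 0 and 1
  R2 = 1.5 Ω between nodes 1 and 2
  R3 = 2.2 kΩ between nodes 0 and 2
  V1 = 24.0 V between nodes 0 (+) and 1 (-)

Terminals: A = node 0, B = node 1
Nodal analysis, taking node 1 as the 0 V reference.
Source V1 fixes V_0 = 24 V.
KCL at each unknown node (sum of currents leaving = 0; resistances in Ω):
  Node 2: (V_2 - 0)/1.5 + (V_2 - 24)/2200 = 0
Collecting terms: 0.6671 × V_2 = 0.01091  =>  V_2 = 0.01635 V
Power in each resistor, P = (ΔV)²/R:
  P_R1 = (24 - 0)²/3000 = 0.192 W
  P_R2 = (0 - 0.01635)²/1.5 = 0.0001783 W
  P_R3 = (24 - 0.01635)²/2200 = 0.2615 W
P_total = P_R1 + P_R2 + P_R3 = 0.4536 W

Final answer: 0.4536 W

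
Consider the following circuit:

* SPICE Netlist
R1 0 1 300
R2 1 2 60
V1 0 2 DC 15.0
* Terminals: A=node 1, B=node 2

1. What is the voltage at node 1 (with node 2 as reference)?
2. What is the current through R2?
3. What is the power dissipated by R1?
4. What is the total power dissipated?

Nodal analysis, taking node 2 as the 0 V reference.
Source V1 fixes V_0 = 15 V.
KCL at each unknown node (sum of currents leaving = 0; resistances in Ω):
  Node 1: (V_1 - 15)/300 + (V_1 - 0)/60 = 0
Collecting terms: 0.02 × V_1 = 0.05  =>  V_1 = 2.5 V
Part 1:
  Read off the nodal solution: V_1 = 2.5 V
Part 2:
  I_R2 = (V_1 - V_2)/R2 = (2.5 - 0)/60 = 0.04167 A
  Magnitude: I_R2 = 0.04167 A
Part 3:
  I_R1 = (V_0 - V_1)/R1 = (15 - 2.5)/300 = 0.04167 A
  P_R1 = I_R1² × R1 = (0.04167)² × 300 = 0.5208 W
Part 4:
  Power in each resistor, P = (ΔV)²/R:
    P_R1 = (15 - 2.5)²/300 = 0.5208 W
    P_R2 = (2.5 - 0)²/60 = 0.1042 W
  P_total = P_R1 + P_R2 = 0.625 W

Final answers:
1. V_1 = 2.5 V
2. I_R2 = 0.04167 A
3. P_R1 = 0.5208 W
4. P_total = 0.625 W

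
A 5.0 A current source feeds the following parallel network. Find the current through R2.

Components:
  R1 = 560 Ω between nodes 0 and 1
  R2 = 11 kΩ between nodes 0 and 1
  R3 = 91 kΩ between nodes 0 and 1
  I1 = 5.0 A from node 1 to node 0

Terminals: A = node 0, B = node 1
All resistors sit directly between nodes 0 and 1, so they are in parallel and share one voltage V; the full source current 5 A splits among them.
1/R_par = 1/560 + 1/11000 + 1/91000 = 0.001888 S  =>  R_par = 529.8 Ω
V = I × R_par = 5 × 529.8 = 2649 V
I_R2 = V/R2 = 2649/11000 = 0.2408 A

Final answer: 0.2408 A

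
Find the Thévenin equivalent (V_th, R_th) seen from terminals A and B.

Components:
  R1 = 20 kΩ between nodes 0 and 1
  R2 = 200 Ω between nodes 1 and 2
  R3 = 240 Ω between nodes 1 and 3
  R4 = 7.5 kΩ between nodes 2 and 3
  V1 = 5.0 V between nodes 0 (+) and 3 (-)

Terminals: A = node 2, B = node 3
Step 1 — V_th is the open-circuit voltage V_A - V_B (nothing connected across the terminals).
Nodal analysis, taking node 3 as the 0 V reference.
Source V1 fixes V_0 = 5 V.
KCL at each unknown node (sum of currents leaving = 0; resistances in Ω):
  Node 1: (V_1 - 5)/20000 + (V_1 - V_2)/200 + (V_1 - 0)/240 = 0
  Node 2: (V_2 - V_1)/200 + (V_2 - 0)/7500 = 0
Collecting terms (coefficients in siemens):
  0.009217·V_1 - 0.005·V_2 = 0.00025
  0.005133·V_2 - 0.005·V_1 = 0
Determinant D = (0.009217)(0.005133) - (-0.005)(-0.005) = 0.00002231
V_1 = [(0.00025)(0.005133) - (-0.005)(0)]/D = 0.05752 V
V_2 = [(0.009217)(0) - (0.00025)(-0.005)]/D = 0.05602 V
V_th = V_2 - V_3 = 0.05602 - 0 = 0.05602 V
Step 2 — R_th: zero the source — replace V1 by a short circuit (node 3 merges into node 0) — and find the resistance seen between A (node 2) and B (node 0).
Reduce the network between node 2 (A) and node 0 (B) by series/parallel combination:
  Rp1 = R1 ‖ R3 (parallel, both between nodes 0 and 1) = 1/(1/20000 + 1/240) = 237.2 Ω
  Rs1 = R2 + Rp1 (series, joined only at node 1) = 200 + 237.2 = 437.2 Ω
  Rp2 = R4 ‖ Rs1 (parallel, both between nodes 0 and 2) = 1/(1/7500 + 1/437.2) = 413.1 Ω
R_th = 413.1 Ω

Final answer: V_th = 0.05602 V, R_th = 413.1 Ω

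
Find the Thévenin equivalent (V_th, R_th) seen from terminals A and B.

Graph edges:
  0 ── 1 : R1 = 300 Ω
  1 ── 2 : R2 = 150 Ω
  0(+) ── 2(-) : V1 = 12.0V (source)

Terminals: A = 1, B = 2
Step 1 — V_th is the open-circuit voltage V_A - V_B (nothing connected across the terminals).
Nodal analysis, taking node 2 as the 0 V reference.
Source V1 fixes V_0 = 12 V.
KCL at each unknown node (sum of currents leaving = 0; resistances in Ω):
  Node 1: (V_1 - 12)/300 + (V_1 - 0)/150 = 0
Collecting terms: 0.01 × V_1 = 0.04  =>  V_1 = 4 V
V_th = V_1 - V_2 = 4 - 0 = 4 V
Step 2 — R_th: zero the source — replace V1 by a short circuit (node 2 merges into node 0) — and find the resistance seen between A (node 1) and B (node 0).
Reduce the network between node 1 (A) and node 0 (B) by series/parallel combination:
  Rp1 = R1 ‖ R2 (parallel, both between nodes 0 and 1) = 1/(1/300 + 1/150) = 100 Ω
R_th = 100 Ω

Final answer: V_th = 4 V, R_th = 100 Ω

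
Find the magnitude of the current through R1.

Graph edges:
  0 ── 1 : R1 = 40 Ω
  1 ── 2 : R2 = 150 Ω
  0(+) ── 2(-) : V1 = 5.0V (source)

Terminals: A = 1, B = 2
Nodal analysis, taking node 2 as the 0 V reference.
Source V1 fixes V_0 = 5 V.
KCL at each unknown node (sum of currents leaving = 0; resistances in Ω):
  Node 1: (V_1 - 5)/40 + (V_1 - 0)/150 = 0
Collecting terms: 0.03167 × V_1 = 0.125  =>  V_1 = 3.947 V
I_R1 = (V_0 - V_1)/R1 = (5 - 3.947)/40 = 0.02632 A
|I_R1| = 0.02632 A

Final answer: |I_R1| = 0.02632 A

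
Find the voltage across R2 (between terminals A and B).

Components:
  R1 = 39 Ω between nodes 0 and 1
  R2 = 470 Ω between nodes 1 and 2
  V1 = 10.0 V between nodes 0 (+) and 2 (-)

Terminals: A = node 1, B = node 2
R1 and R2 are in series across V1 (node 0 → node 1 → node 2), and the output A–B is taken across R2, so this is a voltage divider.
Series current: I = V1/(R1 + R2) = 10/(39 + 470) = 10/509 = 0.01965 A
V_R2 = I × R2 = V1 × R2/(R1 + R2) = 10 × 470/509 = 9.234 V

Final answer: 9.234 V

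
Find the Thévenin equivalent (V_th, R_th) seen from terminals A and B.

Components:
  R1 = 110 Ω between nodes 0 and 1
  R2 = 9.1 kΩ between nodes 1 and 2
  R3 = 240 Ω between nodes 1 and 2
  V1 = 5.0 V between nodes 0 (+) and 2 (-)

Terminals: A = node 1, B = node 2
Step 1 — V_th is the open-circuit voltage V_A - V_B (nothing connected across the terminals).
Nodal analysis, taking node 2 as the 0 V reference.
Source V1 fixes V_0 = 5 V.
KCL at each unknown node (sum of currents leaving = 0; resistances in Ω):
  Node 1: (V_1 - 5)/110 + (V_1 - 0)/9100 + (V_1 - 0)/240 = 0
Collecting terms: 0.01337 × V_1 = 0.04545  =>  V_1 = 3.4 V
V_th = V_1 - V_2 = 3.4 - 0 = 3.4 V
Step 2 — R_th: zero the source — replace V1 by a short circuit (node 2 merges into node 0) — and find the resistance seen between A (node 1) and B (node 0).
Reduce the network between node 1 (A) and node 0 (B) by series/parallel combination:
  Rp1 = R1 ‖ R2 ‖ R3 (parallel, all between nodes 0 and 1) = 1/(1/110 + 1/9100 + 1/240) = 74.81 Ω
R_th = 74.81 Ω

Final answer: V_th = 3.4 V, R_th = 74.81 Ω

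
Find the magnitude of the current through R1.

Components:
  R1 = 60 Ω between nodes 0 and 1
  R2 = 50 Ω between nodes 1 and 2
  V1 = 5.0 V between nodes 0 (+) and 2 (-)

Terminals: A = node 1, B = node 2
Nodal analysis, taking node 2 as the 0 V reference.
Source V1 fixes V_0 = 5 V.
KCL at each unknown node (sum of currents leaving = 0; resistances in Ω):
  Node 1: (V_1 - 5)/60 + (V_1 - 0)/50 = 0
Collecting terms: 0.03667 × V_1 = 0.08333  =>  V_1 = 2.273 V
I_R1 = (V_0 - V_1)/R1 = (5 - 2.273)/60 = 0.04545 A
|I_R1| = 0.04545 A

Final answer: |I_R1| = 0.04545 A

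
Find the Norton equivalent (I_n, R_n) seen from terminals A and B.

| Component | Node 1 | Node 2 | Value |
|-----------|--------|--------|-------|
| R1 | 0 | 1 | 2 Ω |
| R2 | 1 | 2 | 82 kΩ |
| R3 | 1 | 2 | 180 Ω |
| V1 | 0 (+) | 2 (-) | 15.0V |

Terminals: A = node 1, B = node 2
Find the Thévenin equivalent first; then I_n = V_th/R_th and R_n = R_th.
Step 1 — V_th is the open-circuit voltage V_A - V_B (nothing connected across the terminals).
Nodal analysis, taking node 2 as the 0 V reference.
Source V1 fixes V_0 = 15 V.
KCL at each unknown node (sum of currents leaving = 0; resistances in Ω):
  Node 1: (V_1 - 15)/2 + (V_1 - 0)/82000 + (V_1 - 0)/180 = 0
Collecting terms: 0.5056 × V_1 = 7.5  =>  V_1 = 14.83 V
V_th = V_1 - V_2 = 14.83 - 0 = 14.83 V
Step 2 — R_th: zero the source — replace V1 by a short circuit (node 2 merges into node 0) — and find the resistance seen between A (node 1) and B (node 0).
Reduce the network between node 1 (A) and node 0 (B) by series/parallel combination:
  Rp1 = R1 ‖ R2 ‖ R3 (parallel, all between nodes 0 and 1) = 1/(1/2 + 1/82000 + 1/180) = 1.978 Ω
R_th = 1.978 Ω
I_n = V_th/R_th = 14.83/1.978 = 7.5 A, and R_n = R_th = 1.978 Ω

Final answer: I_n = 7.5 A, R_n = 1.978 Ω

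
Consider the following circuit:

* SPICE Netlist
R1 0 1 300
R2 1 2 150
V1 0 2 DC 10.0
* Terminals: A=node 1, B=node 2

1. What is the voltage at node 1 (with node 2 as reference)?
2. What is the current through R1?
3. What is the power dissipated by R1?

Nodal analysis, taking node 2 as the 0 V reference.
Source V1 fixes V_0 = 10 V.
KCL at each unknown node (sum of currents leaving = 0; resistances in Ω):
  Node 1: (V_1 - 10)/300 + (V_1 - 0)/150 = 0
Collecting terms: 0.01 × V_1 = 0.03333  =>  V_1 = 3.333 V
Part 1:
  Read off the nodal solution: V_1 = 3.333 V
Part 2:
  I_R1 = (V_0 - V_1)/R1 = (10 - 3.333)/300 = 0.02222 A
  Magnitude: I_R1 = 0.02222 A
Part 3:
  I_R1 = (V_0 - V_1)/R1 = (10 - 3.333)/300 = 0.02222 A
  P_R1 = I_R1² × R1 = (0.02222)² × 300 = 0.1481 W

Final answers:
1. V_1 = 3.333 V
2. I_R1 = 0.02222 A
3. P_R1 = 0.1481 W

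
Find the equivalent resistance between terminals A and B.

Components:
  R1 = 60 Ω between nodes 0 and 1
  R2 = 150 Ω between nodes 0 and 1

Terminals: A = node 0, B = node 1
Reduce the network between node 0 (A) and node 1 (B) by series/parallel combination:
  Rp1 = R1 ‖ R2 (parallel, both between nodes 0 and 1) = 1/(1/60 + 1/150) = 42.86 Ω
R_eq = 42.86 Ω

Final answer: 42.86 Ω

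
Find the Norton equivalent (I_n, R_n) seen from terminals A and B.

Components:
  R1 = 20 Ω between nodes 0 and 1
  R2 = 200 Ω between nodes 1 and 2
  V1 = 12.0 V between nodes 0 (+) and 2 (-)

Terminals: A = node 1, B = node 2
Find the Thévenin equivalent first; then I_n = V_th/R_th and R_n = R_th.
Step 1 — V_th is the open-circuit voltage V_A - V_B (nothing connected across the terminals).
Nodal analysis, taking node 2 as the 0 V reference.
Source V1 fixes V_0 = 12 V.
KCL at each unknown node (sum of currents leaving = 0; resistances in Ω):
  Node 1: (V_1 - 12)/20 + (V_1 - 0)/200 = 0
Collecting terms: 0.055 × V_1 = 0.6  =>  V_1 = 10.91 V
V_th = V_1 - V_2 = 10.91 - 0 = 10.91 V
Step 2 — R_th: zero the source — replace V1 by a short circuit (node 2 merges into node 0) — and find the resistance seen between A (node 1) and B (node 0).
Reduce the network between node 1 (A) and node 0 (B) by series/parallel combination:
  Rp1 = R1 ‖ R2 (parallel, both between nodes 0 and 1) = 1/(1/20 + 1/200) = 18.18 Ω
R_th = 18.18 Ω
I_n = V_th/R_th = 10.91/18.18 = 0.6 A, and R_n = R_th = 18.18 Ω

Final answer: I_n = 0.6 A, R_n = 18.18 Ω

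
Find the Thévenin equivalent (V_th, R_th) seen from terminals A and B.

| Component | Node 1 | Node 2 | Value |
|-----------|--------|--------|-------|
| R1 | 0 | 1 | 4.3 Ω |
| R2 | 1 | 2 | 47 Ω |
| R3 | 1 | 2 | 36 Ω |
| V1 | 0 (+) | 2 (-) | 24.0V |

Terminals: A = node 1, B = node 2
Step 1 — V_th is the open-circuit voltage V_A - V_B (nothing connected across the terminals).
Nodal analysis, taking node 2 as the 0 V reference.
Source V1 fixes V_0 = 24 V.
KCL at each unknown node (sum of currents leaving = 0; resistances in Ω):
  Node 1: (V_1 - 24)/4.3 + (V_1 - 0)/47 + (V_1 - 0)/36 = 0
Collecting terms: 0.2816 × V_1 = 5.581  =>  V_1 = 19.82 V
V_th = V_1 - V_2 = 19.82 - 0 = 19.82 V
Step 2 — R_th: zero the source — replace V1 by a short circuit (node 2 merges into node 0) — and find the resistance seen between A (node 1) and B (node 0).
Reduce the network between node 1 (A) and node 0 (B) by series/parallel combination:
  Rp1 = R1 ‖ R2 ‖ R3 (parallel, all between nodes 0 and 1) = 1/(1/4.3 + 1/47 + 1/36) = 3.551 Ω
R_th = 3.551 Ω

Final answer: V_th = 19.82 V, R_th = 3.551 Ω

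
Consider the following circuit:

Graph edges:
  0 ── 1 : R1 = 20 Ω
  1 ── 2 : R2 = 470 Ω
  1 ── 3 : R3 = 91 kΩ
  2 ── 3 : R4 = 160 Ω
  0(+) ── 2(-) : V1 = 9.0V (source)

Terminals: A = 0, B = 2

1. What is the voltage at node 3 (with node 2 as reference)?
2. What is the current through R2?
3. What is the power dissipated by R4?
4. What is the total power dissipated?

Nodal analysis, taking node 2 as the 0 V reference.
Source V1 fixes V_0 = 9 V.
KCL at each unknown node (sum of currents leaving = 0; resistances in Ω):
  Node 1: (V_1 - 9)/20 + (V_1 - 0)/470 + (V_1 - V_3)/91000 = 0
  Node 3: (V_3 - V_1)/91000 + (V_3 - 0)/160 = 0
Collecting terms (coefficients in siemens):
  0.05214·V_1 - 0.00001099·V_3 = 0.45
  0.006261·V_3 - 0.00001099·V_1 = 0
Determinant D = (0.05214)(0.006261) - (-0.00001099)(-0.00001099) = 0.0003264
V_1 = [(0.45)(0.006261) - (-0.00001099)(0)]/D = 8.631 V
V_3 = [(0.05214)(0) - (0.45)(-0.00001099)]/D = 0.01515 V
Part 1:
  Read off the nodal solution: V_3 = 0.01515 V
Part 2:
  I_R2 = (V_1 - V_2)/R2 = (8.631 - 0)/470 = 0.01836 A
  Magnitude: I_R2 = 0.01836 A
Part 3:
  I_R4 = (V_2 - V_3)/R4 = (0 - 0.01515)/160 = -0.00009468 A
  P_R4 = I_R4² × R4 = (-0.00009468)² × 160 = 0.000001434 W
Part 4:
  Power in each resistor, P = (ΔV)²/R:
    P_R1 = (9 - 8.631)²/20 = 0.006814 W
    P_R2 = (8.631 - 0)²/470 = 0.1585 W
    P_R3 = (8.631 - 0.01515)²/91000 = 0.0008157 W
    P_R4 = (0 - 0.01515)²/160 = 0.000001434 W
  P_total = P_R1 + P_R2 + P_R3 + P_R4 = 0.1661 W

Final answers:
1. V_3 = 0.01515 V
2. I_R2 = 0.01836 A
3. P_R4 = 1.434e-06 W
4. P_total = 0.1661 W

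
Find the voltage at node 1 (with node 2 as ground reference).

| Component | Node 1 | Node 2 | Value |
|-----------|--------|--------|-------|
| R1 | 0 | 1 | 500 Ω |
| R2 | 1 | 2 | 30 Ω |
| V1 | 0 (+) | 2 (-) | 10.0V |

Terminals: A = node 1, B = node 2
Nodal analysis, taking node 2 as the 0 V reference.
Source V1 fixes V_0 = 10 V.
KCL at each unknown node (sum of currents leaving = 0; resistances in Ω):
  Node 1: (V_1 - 10)/500 + (V_1 - 0)/30 = 0
Collecting terms: 0.03533 × V_1 = 0.02  =>  V_1 = 0.566 V
The requested potential is V_1 = 0.566 V.

Final answer: V_1 = 0.566 V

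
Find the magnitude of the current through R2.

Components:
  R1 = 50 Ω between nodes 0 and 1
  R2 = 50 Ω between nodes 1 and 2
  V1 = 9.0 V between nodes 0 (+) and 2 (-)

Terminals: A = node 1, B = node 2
Nodal analysis, taking node 2 as the 0 V reference.
Source V1 fixes V_0 = 9 V.
KCL at each unknown node (sum of currents leaving = 0; resistances in Ω):
  Node 1: (V_1 - 9)/50 + (V_1 - 0)/50 = 0
Collecting terms: 0.04 × V_1 = 0.18  =>  V_1 = 4.5 V
I_R2 = (V_1 - V_2)/R2 = (4.5 - 0)/50 = 0.09 A
|I_R2| = 0.09 A

Final answer: |I_R2| = 0.09 A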